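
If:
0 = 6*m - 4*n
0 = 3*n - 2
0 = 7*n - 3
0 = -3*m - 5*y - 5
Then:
No Solution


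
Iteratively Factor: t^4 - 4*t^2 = (t - 2)*(t^3 + 2*t^2) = t*(t - 2)*(t^2 + 2*t) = t^2*(t - 2)*(t + 2)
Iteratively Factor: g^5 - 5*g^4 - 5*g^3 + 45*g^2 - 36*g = (g - 1)*(g^4 - 4*g^3 - 9*g^2 + 36*g) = (g - 1)*(g + 3)*(g^3 - 7*g^2 + 12*g) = g*(g - 1)*(g + 3)*(g^2 - 7*g + 12) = g*(g - 4)*(g - 1)*(g + 3)*(g - 3)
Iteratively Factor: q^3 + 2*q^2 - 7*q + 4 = (q + 4)*(q^2 - 2*q + 1) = (q - 1)*(q + 4)*(q - 1)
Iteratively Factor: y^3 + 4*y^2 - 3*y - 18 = (y + 3)*(y^2 + y - 6) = (y + 3)^2*(y - 2)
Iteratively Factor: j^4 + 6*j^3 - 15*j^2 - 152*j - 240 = (j + 4)*(j^3 + 2*j^2 - 23*j - 60) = (j - 5)*(j + 4)*(j^2 + 7*j + 12) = (j - 5)*(j + 4)^2*(j + 3)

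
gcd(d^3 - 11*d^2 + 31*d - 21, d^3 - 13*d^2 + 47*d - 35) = d^2 - 8*d + 7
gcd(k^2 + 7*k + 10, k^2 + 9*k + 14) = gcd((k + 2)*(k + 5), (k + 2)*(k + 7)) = k + 2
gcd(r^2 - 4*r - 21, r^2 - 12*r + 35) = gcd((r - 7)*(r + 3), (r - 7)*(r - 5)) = r - 7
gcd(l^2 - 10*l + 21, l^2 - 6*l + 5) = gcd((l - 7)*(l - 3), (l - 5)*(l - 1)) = 1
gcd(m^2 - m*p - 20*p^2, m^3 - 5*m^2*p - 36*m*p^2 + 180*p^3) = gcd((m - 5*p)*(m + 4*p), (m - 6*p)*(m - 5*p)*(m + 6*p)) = -m + 5*p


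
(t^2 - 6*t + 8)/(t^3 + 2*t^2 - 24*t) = (t - 2)/(t*(t + 6))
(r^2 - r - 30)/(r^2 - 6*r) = (r + 5)/r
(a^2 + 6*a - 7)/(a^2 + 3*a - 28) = (a - 1)/(a - 4)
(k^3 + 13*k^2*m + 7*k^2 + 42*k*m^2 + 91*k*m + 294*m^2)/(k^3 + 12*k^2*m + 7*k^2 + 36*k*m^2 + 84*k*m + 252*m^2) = (k + 7*m)/(k + 6*m)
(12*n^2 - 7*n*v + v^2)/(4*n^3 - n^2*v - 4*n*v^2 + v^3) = (-3*n + v)/(-n^2 + v^2)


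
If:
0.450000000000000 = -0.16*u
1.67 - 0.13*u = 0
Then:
No Solution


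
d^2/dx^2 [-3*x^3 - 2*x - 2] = -18*x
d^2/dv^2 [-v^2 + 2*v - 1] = -2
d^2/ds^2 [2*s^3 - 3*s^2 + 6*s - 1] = 12*s - 6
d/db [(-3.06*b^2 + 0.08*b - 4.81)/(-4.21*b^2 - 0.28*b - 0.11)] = (1.1936*b^2 - 39.827*b - 1.3556)/(17.7241*b^4 + 2.3576*b^3 + 1.0046*b^2 + 0.0616*b + 0.0121)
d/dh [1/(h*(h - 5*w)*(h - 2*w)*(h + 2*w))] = (-4*h^3 + 15*h^2*w + 8*h*w^2 - 20*w^3)/(h^2*(h^6 - 10*h^5*w + 17*h^4*w^2 + 80*h^3*w^3 - 184*h^2*w^4 - 160*h*w^5 + 400*w^6))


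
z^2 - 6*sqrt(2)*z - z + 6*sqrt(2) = (z - 1)*(z - 6*sqrt(2))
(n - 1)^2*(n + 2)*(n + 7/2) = n^4 + 7*n^3/2 - 3*n^2 - 17*n/2 + 7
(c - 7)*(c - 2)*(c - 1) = c^3 - 10*c^2 + 23*c - 14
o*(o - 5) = o^2 - 5*o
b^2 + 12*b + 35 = (b + 5)*(b + 7)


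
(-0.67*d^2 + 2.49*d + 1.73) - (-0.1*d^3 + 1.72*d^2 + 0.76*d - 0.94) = 0.1*d^3 - 2.39*d^2 + 1.73*d + 2.67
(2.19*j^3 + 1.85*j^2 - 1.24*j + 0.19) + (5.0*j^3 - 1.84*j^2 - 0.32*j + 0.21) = 7.19*j^3 + 0.01*j^2 - 1.56*j + 0.4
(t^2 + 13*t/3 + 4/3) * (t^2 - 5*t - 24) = t^4 - 2*t^3/3 - 133*t^2/3 - 332*t/3 - 32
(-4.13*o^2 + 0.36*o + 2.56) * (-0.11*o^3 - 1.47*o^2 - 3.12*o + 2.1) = 0.4543*o^5 + 6.0315*o^4 + 12.0748*o^3 - 13.5594*o^2 - 7.2312*o + 5.376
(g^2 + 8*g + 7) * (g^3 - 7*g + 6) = g^5 + 8*g^4 - 50*g^2 - g + 42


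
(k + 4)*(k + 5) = k^2 + 9*k + 20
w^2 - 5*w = w*(w - 5)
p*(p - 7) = p^2 - 7*p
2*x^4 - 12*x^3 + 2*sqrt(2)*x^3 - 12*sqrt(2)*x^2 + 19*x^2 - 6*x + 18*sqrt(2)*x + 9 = (x - 3)^2*(sqrt(2)*x + 1)^2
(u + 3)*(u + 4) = u^2 + 7*u + 12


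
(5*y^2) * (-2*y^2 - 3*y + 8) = -10*y^4 - 15*y^3 + 40*y^2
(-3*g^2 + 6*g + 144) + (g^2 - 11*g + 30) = -2*g^2 - 5*g + 174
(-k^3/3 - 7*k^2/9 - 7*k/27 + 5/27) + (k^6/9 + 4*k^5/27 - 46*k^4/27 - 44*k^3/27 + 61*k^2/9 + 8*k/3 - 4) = k^6/9 + 4*k^5/27 - 46*k^4/27 - 53*k^3/27 + 6*k^2 + 65*k/27 - 103/27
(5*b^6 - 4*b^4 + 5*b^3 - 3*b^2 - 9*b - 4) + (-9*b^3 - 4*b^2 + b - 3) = 5*b^6 - 4*b^4 - 4*b^3 - 7*b^2 - 8*b - 7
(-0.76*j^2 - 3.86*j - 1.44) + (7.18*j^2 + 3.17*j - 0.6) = 6.42*j^2 - 0.69*j - 2.04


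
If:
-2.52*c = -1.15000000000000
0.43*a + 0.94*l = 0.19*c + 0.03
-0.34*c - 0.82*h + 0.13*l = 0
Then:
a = 0.27141011443337 - 2.18604651162791*l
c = 0.46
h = 0.158536585365854*l - 0.189217963608208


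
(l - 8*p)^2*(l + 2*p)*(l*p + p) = l^4*p - 14*l^3*p^2 + l^3*p + 32*l^2*p^3 - 14*l^2*p^2 + 128*l*p^4 + 32*l*p^3 + 128*p^4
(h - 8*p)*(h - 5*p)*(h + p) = h^3 - 12*h^2*p + 27*h*p^2 + 40*p^3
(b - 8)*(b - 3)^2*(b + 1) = b^4 - 13*b^3 + 43*b^2 - 15*b - 72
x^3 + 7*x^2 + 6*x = x*(x + 1)*(x + 6)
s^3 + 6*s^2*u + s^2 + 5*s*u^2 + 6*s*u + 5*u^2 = (s + 1)*(s + u)*(s + 5*u)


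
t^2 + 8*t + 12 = (t + 2)*(t + 6)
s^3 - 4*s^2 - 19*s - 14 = (s - 7)*(s + 1)*(s + 2)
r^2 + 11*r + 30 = (r + 5)*(r + 6)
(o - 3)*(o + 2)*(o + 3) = o^3 + 2*o^2 - 9*o - 18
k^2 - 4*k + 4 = (k - 2)^2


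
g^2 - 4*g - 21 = (g - 7)*(g + 3)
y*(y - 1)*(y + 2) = y^3 + y^2 - 2*y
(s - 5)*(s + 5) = s^2 - 25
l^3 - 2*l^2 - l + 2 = (l - 2)*(l - 1)*(l + 1)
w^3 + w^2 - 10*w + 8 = (w - 2)*(w - 1)*(w + 4)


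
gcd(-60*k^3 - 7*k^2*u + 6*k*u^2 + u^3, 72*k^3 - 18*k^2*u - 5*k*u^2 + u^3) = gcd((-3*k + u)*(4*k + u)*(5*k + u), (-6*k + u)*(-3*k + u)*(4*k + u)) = -12*k^2 + k*u + u^2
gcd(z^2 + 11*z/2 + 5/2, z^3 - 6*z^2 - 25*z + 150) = z + 5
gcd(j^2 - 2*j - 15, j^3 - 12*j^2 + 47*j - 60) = j - 5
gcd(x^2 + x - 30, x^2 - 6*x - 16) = 1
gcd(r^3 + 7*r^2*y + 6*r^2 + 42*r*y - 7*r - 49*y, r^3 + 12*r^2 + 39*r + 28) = r + 7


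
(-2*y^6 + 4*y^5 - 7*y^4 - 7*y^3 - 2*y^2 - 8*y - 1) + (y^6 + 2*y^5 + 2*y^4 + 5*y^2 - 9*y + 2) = -y^6 + 6*y^5 - 5*y^4 - 7*y^3 + 3*y^2 - 17*y + 1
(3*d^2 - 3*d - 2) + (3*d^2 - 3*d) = 6*d^2 - 6*d - 2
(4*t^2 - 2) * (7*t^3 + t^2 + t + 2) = 28*t^5 + 4*t^4 - 10*t^3 + 6*t^2 - 2*t - 4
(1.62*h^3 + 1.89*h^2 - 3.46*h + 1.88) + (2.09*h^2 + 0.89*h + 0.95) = 1.62*h^3 + 3.98*h^2 - 2.57*h + 2.83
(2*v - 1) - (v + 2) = v - 3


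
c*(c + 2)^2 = c^3 + 4*c^2 + 4*c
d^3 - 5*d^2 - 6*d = d*(d - 6)*(d + 1)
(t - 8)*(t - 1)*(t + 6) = t^3 - 3*t^2 - 46*t + 48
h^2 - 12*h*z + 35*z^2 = (h - 7*z)*(h - 5*z)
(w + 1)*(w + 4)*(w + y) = w^3 + w^2*y + 5*w^2 + 5*w*y + 4*w + 4*y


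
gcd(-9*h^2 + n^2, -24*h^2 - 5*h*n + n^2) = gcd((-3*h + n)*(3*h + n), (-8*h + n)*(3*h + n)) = 3*h + n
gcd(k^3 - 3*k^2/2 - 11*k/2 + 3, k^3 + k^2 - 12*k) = k - 3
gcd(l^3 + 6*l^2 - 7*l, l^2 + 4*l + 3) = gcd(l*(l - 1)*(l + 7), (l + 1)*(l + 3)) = 1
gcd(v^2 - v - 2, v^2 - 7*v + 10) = v - 2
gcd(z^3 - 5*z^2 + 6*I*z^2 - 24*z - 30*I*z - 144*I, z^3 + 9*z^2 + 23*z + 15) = z + 3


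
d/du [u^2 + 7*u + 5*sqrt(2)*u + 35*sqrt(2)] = 2*u + 7 + 5*sqrt(2)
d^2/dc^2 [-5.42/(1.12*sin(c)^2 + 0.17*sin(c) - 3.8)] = (27.195392*sin(c)^4 + 3.095904*sin(c)^3 + 51.63363*sin(c)^2 - 2.690488*sin(c) - 46.448316)/(1.12*sin(c)^2 + 0.17*sin(c) - 3.8)^3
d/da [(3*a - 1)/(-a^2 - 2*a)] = (3*a^2 - 2*a - 2)/(a^2*(a^2 + 4*a + 4))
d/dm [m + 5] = 1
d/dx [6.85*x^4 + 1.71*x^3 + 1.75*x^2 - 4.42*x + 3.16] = 27.4*x^3 + 5.13*x^2 + 3.5*x - 4.42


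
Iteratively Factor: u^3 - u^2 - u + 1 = (u - 1)*(u^2 - 1) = (u - 1)*(u + 1)*(u - 1)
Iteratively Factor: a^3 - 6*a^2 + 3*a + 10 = (a - 2)*(a^2 - 4*a - 5) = (a - 2)*(a + 1)*(a - 5)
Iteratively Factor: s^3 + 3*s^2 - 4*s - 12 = (s + 3)*(s^2 - 4) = (s + 2)*(s + 3)*(s - 2)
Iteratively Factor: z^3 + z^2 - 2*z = (z)*(z^2 + z - 2) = z*(z - 1)*(z + 2)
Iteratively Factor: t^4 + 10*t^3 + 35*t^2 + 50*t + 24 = (t + 3)*(t^3 + 7*t^2 + 14*t + 8) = (t + 2)*(t + 3)*(t^2 + 5*t + 4) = (t + 2)*(t + 3)*(t + 4)*(t + 1)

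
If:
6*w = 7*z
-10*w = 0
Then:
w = 0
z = 0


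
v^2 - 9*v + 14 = (v - 7)*(v - 2)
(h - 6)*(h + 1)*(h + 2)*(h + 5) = h^4 + 2*h^3 - 31*h^2 - 92*h - 60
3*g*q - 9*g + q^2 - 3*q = (3*g + q)*(q - 3)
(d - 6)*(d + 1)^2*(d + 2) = d^4 - 2*d^3 - 19*d^2 - 28*d - 12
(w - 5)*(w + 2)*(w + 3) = w^3 - 19*w - 30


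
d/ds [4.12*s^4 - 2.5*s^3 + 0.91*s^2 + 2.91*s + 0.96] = 16.48*s^3 - 7.5*s^2 + 1.82*s + 2.91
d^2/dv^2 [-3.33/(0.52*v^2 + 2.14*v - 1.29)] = (1.800864*v^2 + 7.411248*v - 3.33*(1.04*v + 2.14)*(2.08*v + 4.28) - 4.467528)/(0.52*v^2 + 2.14*v - 1.29)^3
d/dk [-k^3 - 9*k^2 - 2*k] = -3*k^2 - 18*k - 2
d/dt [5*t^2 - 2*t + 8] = 10*t - 2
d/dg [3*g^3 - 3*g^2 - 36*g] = 9*g^2 - 6*g - 36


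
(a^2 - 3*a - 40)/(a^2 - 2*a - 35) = (a - 8)/(a - 7)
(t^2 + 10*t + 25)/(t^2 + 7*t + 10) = (t + 5)/(t + 2)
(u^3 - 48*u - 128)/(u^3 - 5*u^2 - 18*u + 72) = (u^2 - 4*u - 32)/(u^2 - 9*u + 18)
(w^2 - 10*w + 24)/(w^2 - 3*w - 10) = (-w^2 + 10*w - 24)/(-w^2 + 3*w + 10)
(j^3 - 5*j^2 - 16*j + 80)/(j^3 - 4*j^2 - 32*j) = (j^2 - 9*j + 20)/(j*(j - 8))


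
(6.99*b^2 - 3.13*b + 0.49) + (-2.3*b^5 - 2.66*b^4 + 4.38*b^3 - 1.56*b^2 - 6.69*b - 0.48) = -2.3*b^5 - 2.66*b^4 + 4.38*b^3 + 5.43*b^2 - 9.82*b + 0.01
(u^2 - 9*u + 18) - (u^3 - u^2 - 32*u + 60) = -u^3 + 2*u^2 + 23*u - 42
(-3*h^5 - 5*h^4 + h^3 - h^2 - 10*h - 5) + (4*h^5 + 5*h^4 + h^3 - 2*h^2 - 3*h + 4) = h^5 + 2*h^3 - 3*h^2 - 13*h - 1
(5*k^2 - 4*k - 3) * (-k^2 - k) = -5*k^4 - k^3 + 7*k^2 + 3*k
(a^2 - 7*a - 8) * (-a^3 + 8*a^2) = -a^5 + 15*a^4 - 48*a^3 - 64*a^2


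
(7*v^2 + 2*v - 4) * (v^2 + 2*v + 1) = 7*v^4 + 16*v^3 + 7*v^2 - 6*v - 4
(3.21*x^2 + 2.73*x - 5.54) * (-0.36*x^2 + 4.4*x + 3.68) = -1.1556*x^4 + 13.1412*x^3 + 25.8192*x^2 - 14.3296*x - 20.3872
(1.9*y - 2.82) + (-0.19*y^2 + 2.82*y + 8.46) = -0.19*y^2 + 4.72*y + 5.64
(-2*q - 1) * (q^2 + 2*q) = -2*q^3 - 5*q^2 - 2*q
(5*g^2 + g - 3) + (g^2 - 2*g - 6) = 6*g^2 - g - 9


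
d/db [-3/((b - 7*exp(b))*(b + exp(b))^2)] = 3*((1 - 7*exp(b))*(b + exp(b)) + 2*(b - 7*exp(b))*(exp(b) + 1))/((b - 7*exp(b))^2*(b + exp(b))^3)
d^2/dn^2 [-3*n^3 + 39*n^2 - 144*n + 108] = 78 - 18*n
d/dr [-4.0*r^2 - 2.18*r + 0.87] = -8.0*r - 2.18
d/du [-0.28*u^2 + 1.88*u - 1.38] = 1.88 - 0.56*u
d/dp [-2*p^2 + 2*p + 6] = 2 - 4*p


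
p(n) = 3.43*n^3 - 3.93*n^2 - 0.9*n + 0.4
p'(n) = 10.29*n^2 - 7.86*n - 0.9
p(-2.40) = -67.49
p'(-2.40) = 77.23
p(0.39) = -0.35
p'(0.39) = -2.40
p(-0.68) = -1.88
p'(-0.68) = 9.20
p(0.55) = -0.71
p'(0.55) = -2.11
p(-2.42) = -69.05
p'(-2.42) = 78.38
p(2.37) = 21.85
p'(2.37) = 38.27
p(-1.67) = -25.03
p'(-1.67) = 40.92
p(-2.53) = -78.02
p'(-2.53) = 84.85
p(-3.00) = -124.88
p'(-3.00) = 115.29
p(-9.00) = -2810.30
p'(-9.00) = 903.33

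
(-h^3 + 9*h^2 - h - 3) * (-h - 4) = h^4 - 5*h^3 - 35*h^2 + 7*h + 12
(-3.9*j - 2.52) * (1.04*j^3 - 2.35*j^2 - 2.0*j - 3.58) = -4.056*j^4 + 6.5442*j^3 + 13.722*j^2 + 19.002*j + 9.0216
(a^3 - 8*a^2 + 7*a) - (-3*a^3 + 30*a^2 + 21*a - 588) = 4*a^3 - 38*a^2 - 14*a + 588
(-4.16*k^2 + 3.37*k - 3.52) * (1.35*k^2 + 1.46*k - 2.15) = -5.616*k^4 - 1.5241*k^3 + 9.1122*k^2 - 12.3847*k + 7.568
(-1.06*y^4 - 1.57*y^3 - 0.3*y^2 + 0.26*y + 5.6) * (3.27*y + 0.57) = -3.4662*y^5 - 5.7381*y^4 - 1.8759*y^3 + 0.6792*y^2 + 18.4602*y + 3.192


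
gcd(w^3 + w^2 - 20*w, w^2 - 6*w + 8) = w - 4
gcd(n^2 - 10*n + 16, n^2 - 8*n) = n - 8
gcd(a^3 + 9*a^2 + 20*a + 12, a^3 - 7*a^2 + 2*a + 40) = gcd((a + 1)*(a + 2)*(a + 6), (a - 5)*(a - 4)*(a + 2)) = a + 2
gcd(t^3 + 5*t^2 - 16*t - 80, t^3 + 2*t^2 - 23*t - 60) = t + 4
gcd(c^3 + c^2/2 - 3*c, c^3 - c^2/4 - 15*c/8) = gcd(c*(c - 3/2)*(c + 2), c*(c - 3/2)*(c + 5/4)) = c^2 - 3*c/2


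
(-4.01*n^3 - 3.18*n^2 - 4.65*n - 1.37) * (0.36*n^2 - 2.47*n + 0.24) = -1.4436*n^5 + 8.7599*n^4 + 5.2182*n^3 + 10.2291*n^2 + 2.2679*n - 0.3288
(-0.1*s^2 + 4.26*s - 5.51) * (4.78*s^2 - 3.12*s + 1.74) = -0.478*s^4 + 20.6748*s^3 - 39.803*s^2 + 24.6036*s - 9.5874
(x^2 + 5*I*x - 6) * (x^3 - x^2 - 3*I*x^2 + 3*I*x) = x^5 - x^4 + 2*I*x^4 + 9*x^3 - 2*I*x^3 - 9*x^2 + 18*I*x^2 - 18*I*x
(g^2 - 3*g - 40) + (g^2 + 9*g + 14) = 2*g^2 + 6*g - 26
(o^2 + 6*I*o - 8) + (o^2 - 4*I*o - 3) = 2*o^2 + 2*I*o - 11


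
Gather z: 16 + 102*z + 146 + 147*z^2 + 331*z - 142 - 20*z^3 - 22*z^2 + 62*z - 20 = -20*z^3 + 125*z^2 + 495*z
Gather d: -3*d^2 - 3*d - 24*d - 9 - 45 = -3*d^2 - 27*d - 54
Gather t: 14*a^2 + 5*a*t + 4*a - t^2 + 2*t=14*a^2 + 4*a - t^2 + t*(5*a + 2)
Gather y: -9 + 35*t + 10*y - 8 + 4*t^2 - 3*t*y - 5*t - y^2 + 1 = 4*t^2 + 30*t - y^2 + y*(10 - 3*t) - 16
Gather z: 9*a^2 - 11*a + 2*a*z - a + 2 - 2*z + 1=9*a^2 - 12*a + z*(2*a - 2) + 3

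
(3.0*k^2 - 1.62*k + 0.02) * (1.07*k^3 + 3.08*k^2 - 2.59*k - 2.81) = 3.21*k^5 + 7.5066*k^4 - 12.7382*k^3 - 4.1726*k^2 + 4.5004*k - 0.0562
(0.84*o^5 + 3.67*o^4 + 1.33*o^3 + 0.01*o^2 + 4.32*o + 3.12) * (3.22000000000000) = 2.7048*o^5 + 11.8174*o^4 + 4.2826*o^3 + 0.0322*o^2 + 13.9104*o + 10.0464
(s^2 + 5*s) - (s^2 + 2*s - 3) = 3*s + 3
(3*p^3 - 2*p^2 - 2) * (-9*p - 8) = -27*p^4 - 6*p^3 + 16*p^2 + 18*p + 16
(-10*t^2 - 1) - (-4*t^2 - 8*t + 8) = -6*t^2 + 8*t - 9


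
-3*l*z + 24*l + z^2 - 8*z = (-3*l + z)*(z - 8)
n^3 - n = n*(n - 1)*(n + 1)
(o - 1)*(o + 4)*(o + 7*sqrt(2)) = o^3 + 3*o^2 + 7*sqrt(2)*o^2 - 4*o + 21*sqrt(2)*o - 28*sqrt(2)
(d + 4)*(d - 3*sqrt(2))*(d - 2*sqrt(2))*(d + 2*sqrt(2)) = d^4 - 3*sqrt(2)*d^3 + 4*d^3 - 12*sqrt(2)*d^2 - 8*d^2 - 32*d + 24*sqrt(2)*d + 96*sqrt(2)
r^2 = r^2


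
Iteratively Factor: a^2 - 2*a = (a - 2)*(a)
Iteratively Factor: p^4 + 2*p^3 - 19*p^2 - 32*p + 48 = (p + 4)*(p^3 - 2*p^2 - 11*p + 12) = (p - 4)*(p + 4)*(p^2 + 2*p - 3) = (p - 4)*(p + 3)*(p + 4)*(p - 1)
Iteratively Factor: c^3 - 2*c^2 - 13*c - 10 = (c - 5)*(c^2 + 3*c + 2) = (c - 5)*(c + 2)*(c + 1)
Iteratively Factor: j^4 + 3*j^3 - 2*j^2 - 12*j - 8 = (j - 2)*(j^3 + 5*j^2 + 8*j + 4) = (j - 2)*(j + 2)*(j^2 + 3*j + 2) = (j - 2)*(j + 1)*(j + 2)*(j + 2)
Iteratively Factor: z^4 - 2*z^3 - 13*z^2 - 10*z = (z + 1)*(z^3 - 3*z^2 - 10*z) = (z + 1)*(z + 2)*(z^2 - 5*z) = z*(z + 1)*(z + 2)*(z - 5)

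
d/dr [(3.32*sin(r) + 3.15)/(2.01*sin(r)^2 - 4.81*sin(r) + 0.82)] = (-6.6732*sin(r)^2 - 12.663*sin(r) + 17.8739)*cos(r)/(4.0401*sin(r)^4 - 19.3362*sin(r)^3 + 26.4325*sin(r)^2 - 7.8884*sin(r) + 0.6724)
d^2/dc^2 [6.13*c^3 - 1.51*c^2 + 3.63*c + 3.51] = 36.78*c - 3.02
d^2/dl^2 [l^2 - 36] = 2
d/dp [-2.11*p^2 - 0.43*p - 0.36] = -4.22*p - 0.43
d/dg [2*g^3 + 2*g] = 6*g^2 + 2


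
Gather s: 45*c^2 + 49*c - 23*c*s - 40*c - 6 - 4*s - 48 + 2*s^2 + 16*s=45*c^2 + 9*c + 2*s^2 + s*(12 - 23*c) - 54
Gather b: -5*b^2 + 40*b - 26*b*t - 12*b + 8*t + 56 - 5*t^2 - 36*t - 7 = -5*b^2 + b*(28 - 26*t) - 5*t^2 - 28*t + 49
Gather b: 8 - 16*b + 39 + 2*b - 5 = 42 - 14*b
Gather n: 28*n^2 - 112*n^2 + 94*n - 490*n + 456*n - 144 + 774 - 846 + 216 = -84*n^2 + 60*n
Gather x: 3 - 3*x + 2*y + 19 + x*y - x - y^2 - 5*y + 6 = x*(y - 4) - y^2 - 3*y + 28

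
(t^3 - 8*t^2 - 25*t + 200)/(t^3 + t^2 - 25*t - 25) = (t - 8)/(t + 1)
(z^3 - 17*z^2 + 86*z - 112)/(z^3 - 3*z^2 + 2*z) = (z^2 - 15*z + 56)/(z*(z - 1))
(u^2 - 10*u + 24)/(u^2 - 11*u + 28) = (u - 6)/(u - 7)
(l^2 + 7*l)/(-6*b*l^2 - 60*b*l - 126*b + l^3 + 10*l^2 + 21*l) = -l/(6*b*l + 18*b - l^2 - 3*l)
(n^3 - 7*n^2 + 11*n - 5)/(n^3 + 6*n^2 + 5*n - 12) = (n^2 - 6*n + 5)/(n^2 + 7*n + 12)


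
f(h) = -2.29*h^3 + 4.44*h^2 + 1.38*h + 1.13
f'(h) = -6.87*h^2 + 8.88*h + 1.38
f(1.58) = 5.36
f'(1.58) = -1.74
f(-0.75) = 3.56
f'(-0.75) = -9.14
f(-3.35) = 132.43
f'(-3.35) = -105.47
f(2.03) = 3.07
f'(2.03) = -8.90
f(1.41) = 5.48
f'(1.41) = 0.24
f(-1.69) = 22.53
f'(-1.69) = -33.25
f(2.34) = -0.67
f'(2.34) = -15.46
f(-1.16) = 9.08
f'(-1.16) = -18.17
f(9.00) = -1296.22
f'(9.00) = -475.17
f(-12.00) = 4581.05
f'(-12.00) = -1094.46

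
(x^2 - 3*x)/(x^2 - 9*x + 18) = x/(x - 6)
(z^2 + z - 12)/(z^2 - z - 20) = (z - 3)/(z - 5)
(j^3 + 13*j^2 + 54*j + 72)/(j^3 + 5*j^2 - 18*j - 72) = (j + 4)/(j - 4)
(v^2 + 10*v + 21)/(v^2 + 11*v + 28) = (v + 3)/(v + 4)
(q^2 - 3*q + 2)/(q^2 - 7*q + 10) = (q - 1)/(q - 5)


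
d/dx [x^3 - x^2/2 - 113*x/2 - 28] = 3*x^2 - x - 113/2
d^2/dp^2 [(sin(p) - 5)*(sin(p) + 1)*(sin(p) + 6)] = -9*sin(p)^3 - 8*sin(p)^2 + 35*sin(p) + 4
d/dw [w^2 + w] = 2*w + 1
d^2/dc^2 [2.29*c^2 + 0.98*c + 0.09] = 4.58000000000000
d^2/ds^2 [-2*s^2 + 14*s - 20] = -4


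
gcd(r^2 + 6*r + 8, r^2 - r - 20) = r + 4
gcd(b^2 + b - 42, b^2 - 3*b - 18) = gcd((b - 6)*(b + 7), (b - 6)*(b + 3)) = b - 6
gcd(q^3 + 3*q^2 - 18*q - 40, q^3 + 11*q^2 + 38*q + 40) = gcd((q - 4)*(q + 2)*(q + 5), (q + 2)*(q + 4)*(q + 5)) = q^2 + 7*q + 10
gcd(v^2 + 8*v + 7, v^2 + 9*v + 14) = v + 7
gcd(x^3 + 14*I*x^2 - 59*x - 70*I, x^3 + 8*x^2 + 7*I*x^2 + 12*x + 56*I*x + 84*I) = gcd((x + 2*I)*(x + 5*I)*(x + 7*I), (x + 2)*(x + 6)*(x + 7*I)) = x + 7*I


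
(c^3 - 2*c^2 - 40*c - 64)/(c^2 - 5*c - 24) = (c^2 + 6*c + 8)/(c + 3)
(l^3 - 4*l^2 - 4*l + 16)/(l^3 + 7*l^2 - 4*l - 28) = (l - 4)/(l + 7)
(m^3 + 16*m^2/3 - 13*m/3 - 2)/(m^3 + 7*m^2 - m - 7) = (m^2 + 19*m/3 + 2)/(m^2 + 8*m + 7)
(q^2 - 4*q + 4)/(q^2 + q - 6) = (q - 2)/(q + 3)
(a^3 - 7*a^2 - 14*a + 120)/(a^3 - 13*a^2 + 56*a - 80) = (a^2 - 2*a - 24)/(a^2 - 8*a + 16)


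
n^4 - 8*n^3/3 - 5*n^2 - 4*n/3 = n*(n - 4)*(n + 1/3)*(n + 1)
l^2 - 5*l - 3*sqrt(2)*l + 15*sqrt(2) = (l - 5)*(l - 3*sqrt(2))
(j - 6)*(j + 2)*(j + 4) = j^3 - 28*j - 48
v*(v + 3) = v^2 + 3*v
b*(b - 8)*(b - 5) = b^3 - 13*b^2 + 40*b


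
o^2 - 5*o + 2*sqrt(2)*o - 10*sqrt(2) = (o - 5)*(o + 2*sqrt(2))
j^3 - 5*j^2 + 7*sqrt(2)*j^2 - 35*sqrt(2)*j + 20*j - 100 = (j - 5)*(j + 2*sqrt(2))*(j + 5*sqrt(2))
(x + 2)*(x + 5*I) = x^2 + 2*x + 5*I*x + 10*I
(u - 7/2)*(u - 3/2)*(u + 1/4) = u^3 - 19*u^2/4 + 4*u + 21/16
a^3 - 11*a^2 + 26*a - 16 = (a - 8)*(a - 2)*(a - 1)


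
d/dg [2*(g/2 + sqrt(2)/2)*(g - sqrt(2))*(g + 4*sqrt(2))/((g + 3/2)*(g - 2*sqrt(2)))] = 4*(g^4 - 4*sqrt(2)*g^3 + 3*g^3 - 14*g^2 - 3*sqrt(2)*g^2 - 48*g + 16*sqrt(2)*g - 32 + 18*sqrt(2))/(4*g^4 - 16*sqrt(2)*g^3 + 12*g^3 - 48*sqrt(2)*g^2 + 41*g^2 - 36*sqrt(2)*g + 96*g + 72)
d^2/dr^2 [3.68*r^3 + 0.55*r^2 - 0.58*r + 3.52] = 22.08*r + 1.1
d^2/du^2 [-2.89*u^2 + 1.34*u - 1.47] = -5.78000000000000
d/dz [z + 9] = 1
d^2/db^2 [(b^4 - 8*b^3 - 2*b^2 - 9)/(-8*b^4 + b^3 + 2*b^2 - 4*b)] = 12*(84*b^9 + 56*b^8 + 88*b^7 + 663*b^6 - 224*b^5 - 211*b^4 + 144*b^3 - 36*b + 24)/(b^3*(512*b^9 - 192*b^8 - 360*b^7 + 863*b^6 - 102*b^5 - 384*b^4 + 424*b^3 - 96*b + 64))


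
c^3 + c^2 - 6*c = c*(c - 2)*(c + 3)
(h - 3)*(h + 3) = h^2 - 9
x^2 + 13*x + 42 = (x + 6)*(x + 7)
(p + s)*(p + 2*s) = p^2 + 3*p*s + 2*s^2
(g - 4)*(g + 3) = g^2 - g - 12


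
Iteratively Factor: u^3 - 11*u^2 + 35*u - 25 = (u - 5)*(u^2 - 6*u + 5) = (u - 5)^2*(u - 1)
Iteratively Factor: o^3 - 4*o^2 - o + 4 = (o - 1)*(o^2 - 3*o - 4) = (o - 1)*(o + 1)*(o - 4)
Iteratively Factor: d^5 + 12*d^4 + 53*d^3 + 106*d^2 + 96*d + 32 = (d + 1)*(d^4 + 11*d^3 + 42*d^2 + 64*d + 32) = (d + 1)*(d + 4)*(d^3 + 7*d^2 + 14*d + 8) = (d + 1)*(d + 2)*(d + 4)*(d^2 + 5*d + 4) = (d + 1)*(d + 2)*(d + 4)^2*(d + 1)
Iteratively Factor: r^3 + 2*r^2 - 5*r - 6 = (r - 2)*(r^2 + 4*r + 3) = (r - 2)*(r + 1)*(r + 3)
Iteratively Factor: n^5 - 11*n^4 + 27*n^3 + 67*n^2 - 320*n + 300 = (n - 2)*(n^4 - 9*n^3 + 9*n^2 + 85*n - 150) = (n - 5)*(n - 2)*(n^3 - 4*n^2 - 11*n + 30) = (n - 5)*(n - 2)*(n + 3)*(n^2 - 7*n + 10) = (n - 5)^2*(n - 2)*(n + 3)*(n - 2)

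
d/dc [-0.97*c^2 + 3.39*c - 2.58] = 3.39 - 1.94*c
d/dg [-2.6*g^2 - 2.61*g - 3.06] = -5.2*g - 2.61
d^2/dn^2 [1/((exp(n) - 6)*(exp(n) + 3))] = (4*exp(3*n) - 9*exp(2*n) + 81*exp(n) - 54)*exp(n)/(exp(6*n) - 9*exp(5*n) - 27*exp(4*n) + 297*exp(3*n) + 486*exp(2*n) - 2916*exp(n) - 5832)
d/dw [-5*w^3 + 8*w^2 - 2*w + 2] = -15*w^2 + 16*w - 2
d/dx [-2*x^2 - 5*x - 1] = -4*x - 5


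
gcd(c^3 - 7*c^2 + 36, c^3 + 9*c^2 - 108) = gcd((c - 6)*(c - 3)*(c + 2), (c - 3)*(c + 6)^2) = c - 3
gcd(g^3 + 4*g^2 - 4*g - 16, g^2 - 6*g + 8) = g - 2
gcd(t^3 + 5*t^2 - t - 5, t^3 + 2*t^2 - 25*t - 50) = t + 5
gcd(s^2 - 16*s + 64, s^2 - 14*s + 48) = s - 8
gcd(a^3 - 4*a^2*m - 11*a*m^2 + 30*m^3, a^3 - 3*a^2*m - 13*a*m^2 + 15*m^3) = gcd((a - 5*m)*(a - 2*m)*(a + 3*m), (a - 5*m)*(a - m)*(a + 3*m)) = a^2 - 2*a*m - 15*m^2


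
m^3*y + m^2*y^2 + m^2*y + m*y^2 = m*(m + y)*(m*y + y)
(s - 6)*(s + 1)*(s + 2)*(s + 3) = s^4 - 25*s^2 - 60*s - 36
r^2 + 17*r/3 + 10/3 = (r + 2/3)*(r + 5)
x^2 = x^2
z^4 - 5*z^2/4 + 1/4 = (z - 1)*(z - 1/2)*(z + 1/2)*(z + 1)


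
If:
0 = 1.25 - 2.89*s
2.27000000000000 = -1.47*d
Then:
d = -1.54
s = 0.43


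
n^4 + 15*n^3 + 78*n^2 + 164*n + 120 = (n + 2)^2*(n + 5)*(n + 6)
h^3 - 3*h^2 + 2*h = h*(h - 2)*(h - 1)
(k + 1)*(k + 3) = k^2 + 4*k + 3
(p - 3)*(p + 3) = p^2 - 9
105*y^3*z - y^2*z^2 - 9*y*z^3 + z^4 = z*(-7*y + z)*(-5*y + z)*(3*y + z)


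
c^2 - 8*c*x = c*(c - 8*x)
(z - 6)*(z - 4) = z^2 - 10*z + 24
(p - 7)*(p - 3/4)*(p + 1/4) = p^3 - 15*p^2/2 + 53*p/16 + 21/16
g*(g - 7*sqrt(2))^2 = g^3 - 14*sqrt(2)*g^2 + 98*g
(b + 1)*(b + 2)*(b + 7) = b^3 + 10*b^2 + 23*b + 14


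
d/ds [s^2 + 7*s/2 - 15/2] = 2*s + 7/2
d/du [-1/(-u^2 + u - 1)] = (1 - 2*u)/(u^2 - u + 1)^2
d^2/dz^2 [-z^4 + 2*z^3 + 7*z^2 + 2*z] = -12*z^2 + 12*z + 14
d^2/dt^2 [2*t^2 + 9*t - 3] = 4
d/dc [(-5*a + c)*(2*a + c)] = -3*a + 2*c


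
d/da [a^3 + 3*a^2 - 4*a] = 3*a^2 + 6*a - 4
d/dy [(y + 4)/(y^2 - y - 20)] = -1/(y^2 - 10*y + 25)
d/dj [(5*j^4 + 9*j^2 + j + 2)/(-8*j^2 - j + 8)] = (-80*j^5 - 15*j^4 + 160*j^3 - j^2 + 176*j + 10)/(64*j^4 + 16*j^3 - 127*j^2 - 16*j + 64)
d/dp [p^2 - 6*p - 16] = 2*p - 6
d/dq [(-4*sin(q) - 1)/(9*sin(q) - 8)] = 41*cos(q)/(9*sin(q) - 8)^2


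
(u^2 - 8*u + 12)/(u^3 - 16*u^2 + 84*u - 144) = (u - 2)/(u^2 - 10*u + 24)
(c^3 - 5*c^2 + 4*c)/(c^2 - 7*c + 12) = c*(c - 1)/(c - 3)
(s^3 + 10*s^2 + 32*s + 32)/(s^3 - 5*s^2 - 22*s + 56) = (s^2 + 6*s + 8)/(s^2 - 9*s + 14)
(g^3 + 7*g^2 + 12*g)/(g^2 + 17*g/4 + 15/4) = 4*g*(g + 4)/(4*g + 5)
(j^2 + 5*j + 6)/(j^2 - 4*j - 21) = (j + 2)/(j - 7)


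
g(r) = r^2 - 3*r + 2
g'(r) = 2*r - 3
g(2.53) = 0.81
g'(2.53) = 2.06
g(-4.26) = 32.93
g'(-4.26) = -11.52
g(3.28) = 2.92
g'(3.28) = 3.56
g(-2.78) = 18.07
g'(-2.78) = -8.56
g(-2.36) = 14.65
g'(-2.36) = -7.72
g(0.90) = 0.11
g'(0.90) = -1.20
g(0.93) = 0.07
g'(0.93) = -1.14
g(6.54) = 25.15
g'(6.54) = 10.08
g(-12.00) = 182.00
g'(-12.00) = -27.00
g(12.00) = 110.00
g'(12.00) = 21.00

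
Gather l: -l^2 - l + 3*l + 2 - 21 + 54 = -l^2 + 2*l + 35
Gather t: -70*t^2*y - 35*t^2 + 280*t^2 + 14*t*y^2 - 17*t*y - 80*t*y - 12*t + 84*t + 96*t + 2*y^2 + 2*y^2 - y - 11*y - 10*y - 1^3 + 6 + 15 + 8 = t^2*(245 - 70*y) + t*(14*y^2 - 97*y + 168) + 4*y^2 - 22*y + 28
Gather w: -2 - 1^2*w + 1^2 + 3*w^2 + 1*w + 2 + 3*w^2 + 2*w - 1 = 6*w^2 + 2*w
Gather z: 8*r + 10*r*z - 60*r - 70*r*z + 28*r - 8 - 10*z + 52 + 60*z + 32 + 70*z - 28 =-24*r + z*(120 - 60*r) + 48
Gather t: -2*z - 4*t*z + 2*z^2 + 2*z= -4*t*z + 2*z^2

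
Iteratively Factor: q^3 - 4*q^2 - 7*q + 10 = (q - 1)*(q^2 - 3*q - 10) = (q - 1)*(q + 2)*(q - 5)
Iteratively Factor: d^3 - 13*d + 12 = (d - 1)*(d^2 + d - 12) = (d - 3)*(d - 1)*(d + 4)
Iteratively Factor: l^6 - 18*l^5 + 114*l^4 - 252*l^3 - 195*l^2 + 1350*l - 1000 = (l - 5)*(l^5 - 13*l^4 + 49*l^3 - 7*l^2 - 230*l + 200) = (l - 5)*(l + 2)*(l^4 - 15*l^3 + 79*l^2 - 165*l + 100) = (l - 5)*(l - 4)*(l + 2)*(l^3 - 11*l^2 + 35*l - 25) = (l - 5)*(l - 4)*(l - 1)*(l + 2)*(l^2 - 10*l + 25) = (l - 5)^2*(l - 4)*(l - 1)*(l + 2)*(l - 5)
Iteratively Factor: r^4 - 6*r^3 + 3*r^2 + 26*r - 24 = (r - 3)*(r^3 - 3*r^2 - 6*r + 8) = (r - 3)*(r + 2)*(r^2 - 5*r + 4) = (r - 4)*(r - 3)*(r + 2)*(r - 1)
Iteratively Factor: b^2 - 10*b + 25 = (b - 5)*(b - 5)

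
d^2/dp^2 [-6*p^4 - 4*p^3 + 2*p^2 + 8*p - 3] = -72*p^2 - 24*p + 4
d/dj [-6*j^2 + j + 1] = 1 - 12*j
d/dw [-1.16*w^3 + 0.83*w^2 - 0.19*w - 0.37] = -3.48*w^2 + 1.66*w - 0.19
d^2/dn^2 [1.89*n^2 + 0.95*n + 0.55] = 3.78000000000000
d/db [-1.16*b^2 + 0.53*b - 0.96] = 0.53 - 2.32*b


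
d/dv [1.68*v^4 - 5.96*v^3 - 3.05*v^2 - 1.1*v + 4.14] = 6.72*v^3 - 17.88*v^2 - 6.1*v - 1.1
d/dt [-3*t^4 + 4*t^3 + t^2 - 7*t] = -12*t^3 + 12*t^2 + 2*t - 7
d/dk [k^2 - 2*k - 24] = 2*k - 2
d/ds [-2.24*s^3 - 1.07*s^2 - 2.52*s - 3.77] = -6.72*s^2 - 2.14*s - 2.52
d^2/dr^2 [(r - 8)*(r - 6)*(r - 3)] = 6*r - 34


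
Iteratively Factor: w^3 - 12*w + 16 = (w - 2)*(w^2 + 2*w - 8) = (w - 2)*(w + 4)*(w - 2)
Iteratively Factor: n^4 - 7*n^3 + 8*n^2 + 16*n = (n - 4)*(n^3 - 3*n^2 - 4*n) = (n - 4)^2*(n^2 + n) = (n - 4)^2*(n + 1)*(n)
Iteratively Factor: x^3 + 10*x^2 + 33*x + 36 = (x + 3)*(x^2 + 7*x + 12) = (x + 3)^2*(x + 4)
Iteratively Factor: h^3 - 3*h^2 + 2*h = (h)*(h^2 - 3*h + 2) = h*(h - 2)*(h - 1)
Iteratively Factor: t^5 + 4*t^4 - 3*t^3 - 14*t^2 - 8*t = (t + 1)*(t^4 + 3*t^3 - 6*t^2 - 8*t) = (t - 2)*(t + 1)*(t^3 + 5*t^2 + 4*t) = (t - 2)*(t + 1)*(t + 4)*(t^2 + t) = (t - 2)*(t + 1)^2*(t + 4)*(t)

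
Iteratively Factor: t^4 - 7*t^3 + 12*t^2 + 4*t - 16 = (t + 1)*(t^3 - 8*t^2 + 20*t - 16) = (t - 2)*(t + 1)*(t^2 - 6*t + 8) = (t - 4)*(t - 2)*(t + 1)*(t - 2)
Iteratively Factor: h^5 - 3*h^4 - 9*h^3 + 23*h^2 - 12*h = (h + 3)*(h^4 - 6*h^3 + 9*h^2 - 4*h) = (h - 4)*(h + 3)*(h^3 - 2*h^2 + h) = (h - 4)*(h - 1)*(h + 3)*(h^2 - h) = (h - 4)*(h - 1)^2*(h + 3)*(h)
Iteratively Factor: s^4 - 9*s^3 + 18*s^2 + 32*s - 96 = (s + 2)*(s^3 - 11*s^2 + 40*s - 48) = (s - 3)*(s + 2)*(s^2 - 8*s + 16) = (s - 4)*(s - 3)*(s + 2)*(s - 4)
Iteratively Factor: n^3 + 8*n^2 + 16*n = (n + 4)*(n^2 + 4*n) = (n + 4)^2*(n)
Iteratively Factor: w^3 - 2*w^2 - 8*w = (w)*(w^2 - 2*w - 8) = w*(w + 2)*(w - 4)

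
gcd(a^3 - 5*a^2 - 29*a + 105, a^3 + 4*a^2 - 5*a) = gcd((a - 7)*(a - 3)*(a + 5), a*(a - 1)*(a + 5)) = a + 5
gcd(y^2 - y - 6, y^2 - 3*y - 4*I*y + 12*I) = y - 3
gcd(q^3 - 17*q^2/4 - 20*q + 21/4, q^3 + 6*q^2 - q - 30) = q + 3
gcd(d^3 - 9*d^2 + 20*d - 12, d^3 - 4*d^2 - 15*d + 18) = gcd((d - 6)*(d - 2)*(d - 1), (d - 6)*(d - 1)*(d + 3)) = d^2 - 7*d + 6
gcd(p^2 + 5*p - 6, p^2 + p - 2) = p - 1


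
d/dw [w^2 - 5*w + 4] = 2*w - 5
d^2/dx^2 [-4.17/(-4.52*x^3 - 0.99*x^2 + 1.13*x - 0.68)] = (-(113.0904*x + 8.2566)*(4.52*x^3 + 0.99*x^2 - 1.13*x + 0.68) + 4.17*(13.56*x^2 + 1.98*x - 1.13)*(27.12*x^2 + 3.96*x - 2.26))/(4.52*x^3 + 0.99*x^2 - 1.13*x + 0.68)^3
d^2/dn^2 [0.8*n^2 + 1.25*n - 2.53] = 1.60000000000000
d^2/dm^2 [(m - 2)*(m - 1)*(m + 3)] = 6*m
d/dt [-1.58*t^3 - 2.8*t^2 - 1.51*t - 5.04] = -4.74*t^2 - 5.6*t - 1.51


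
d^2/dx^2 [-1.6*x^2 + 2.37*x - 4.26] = -3.20000000000000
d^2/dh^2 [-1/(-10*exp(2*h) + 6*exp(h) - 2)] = ((3 - 20*exp(h))*(5*exp(2*h) - 3*exp(h) + 1)/2 + (10*exp(h) - 3)^2*exp(h))*exp(h)/(5*exp(2*h) - 3*exp(h) + 1)^3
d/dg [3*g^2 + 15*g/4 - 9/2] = 6*g + 15/4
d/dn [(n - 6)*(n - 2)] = 2*n - 8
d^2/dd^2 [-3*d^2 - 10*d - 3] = -6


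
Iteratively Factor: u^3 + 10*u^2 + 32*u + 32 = (u + 4)*(u^2 + 6*u + 8) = (u + 4)^2*(u + 2)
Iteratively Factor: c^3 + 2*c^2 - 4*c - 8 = (c - 2)*(c^2 + 4*c + 4) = (c - 2)*(c + 2)*(c + 2)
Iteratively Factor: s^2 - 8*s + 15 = (s - 3)*(s - 5)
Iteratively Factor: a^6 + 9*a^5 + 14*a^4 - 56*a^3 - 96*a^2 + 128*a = (a + 4)*(a^5 + 5*a^4 - 6*a^3 - 32*a^2 + 32*a) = a*(a + 4)*(a^4 + 5*a^3 - 6*a^2 - 32*a + 32) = a*(a + 4)^2*(a^3 + a^2 - 10*a + 8) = a*(a + 4)^3*(a^2 - 3*a + 2) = a*(a - 2)*(a + 4)^3*(a - 1)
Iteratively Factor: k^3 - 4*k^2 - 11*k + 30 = (k - 5)*(k^2 + k - 6) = (k - 5)*(k - 2)*(k + 3)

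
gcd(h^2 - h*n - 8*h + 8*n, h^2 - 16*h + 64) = h - 8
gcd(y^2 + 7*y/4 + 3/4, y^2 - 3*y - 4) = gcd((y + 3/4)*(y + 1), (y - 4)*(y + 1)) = y + 1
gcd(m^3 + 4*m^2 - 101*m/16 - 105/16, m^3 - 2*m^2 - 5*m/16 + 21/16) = m^2 - m - 21/16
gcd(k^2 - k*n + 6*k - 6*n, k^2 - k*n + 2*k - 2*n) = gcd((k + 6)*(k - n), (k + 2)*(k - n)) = k - n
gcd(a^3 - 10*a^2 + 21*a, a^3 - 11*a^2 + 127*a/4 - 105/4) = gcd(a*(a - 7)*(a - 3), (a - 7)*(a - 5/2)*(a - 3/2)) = a - 7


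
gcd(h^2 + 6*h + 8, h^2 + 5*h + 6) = h + 2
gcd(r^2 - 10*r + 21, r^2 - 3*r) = r - 3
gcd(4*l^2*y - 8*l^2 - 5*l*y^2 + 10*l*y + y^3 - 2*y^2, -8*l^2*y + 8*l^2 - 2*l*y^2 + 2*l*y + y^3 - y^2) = -4*l + y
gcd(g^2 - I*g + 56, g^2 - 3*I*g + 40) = g - 8*I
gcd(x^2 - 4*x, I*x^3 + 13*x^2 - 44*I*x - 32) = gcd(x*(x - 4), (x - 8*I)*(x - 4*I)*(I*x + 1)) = 1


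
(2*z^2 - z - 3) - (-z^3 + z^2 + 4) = z^3 + z^2 - z - 7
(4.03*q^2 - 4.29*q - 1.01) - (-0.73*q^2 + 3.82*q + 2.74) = 4.76*q^2 - 8.11*q - 3.75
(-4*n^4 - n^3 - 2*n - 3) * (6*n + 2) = -24*n^5 - 14*n^4 - 2*n^3 - 12*n^2 - 22*n - 6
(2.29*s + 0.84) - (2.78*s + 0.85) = -0.49*s - 0.01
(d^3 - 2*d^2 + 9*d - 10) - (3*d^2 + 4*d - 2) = d^3 - 5*d^2 + 5*d - 8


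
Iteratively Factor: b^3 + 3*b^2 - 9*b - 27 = (b + 3)*(b^2 - 9) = (b - 3)*(b + 3)*(b + 3)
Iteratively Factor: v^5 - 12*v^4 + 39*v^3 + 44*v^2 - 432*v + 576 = (v - 3)*(v^4 - 9*v^3 + 12*v^2 + 80*v - 192) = (v - 3)*(v + 3)*(v^3 - 12*v^2 + 48*v - 64) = (v - 4)*(v - 3)*(v + 3)*(v^2 - 8*v + 16) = (v - 4)^2*(v - 3)*(v + 3)*(v - 4)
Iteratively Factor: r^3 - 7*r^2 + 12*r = (r)*(r^2 - 7*r + 12) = r*(r - 3)*(r - 4)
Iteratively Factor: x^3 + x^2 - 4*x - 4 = (x - 2)*(x^2 + 3*x + 2) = (x - 2)*(x + 2)*(x + 1)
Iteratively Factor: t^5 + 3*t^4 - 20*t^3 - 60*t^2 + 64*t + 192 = (t - 2)*(t^4 + 5*t^3 - 10*t^2 - 80*t - 96) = (t - 2)*(t + 2)*(t^3 + 3*t^2 - 16*t - 48) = (t - 2)*(t + 2)*(t + 3)*(t^2 - 16) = (t - 4)*(t - 2)*(t + 2)*(t + 3)*(t + 4)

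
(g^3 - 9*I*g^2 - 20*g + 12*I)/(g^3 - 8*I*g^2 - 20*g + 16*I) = (g^2 - 7*I*g - 6)/(g^2 - 6*I*g - 8)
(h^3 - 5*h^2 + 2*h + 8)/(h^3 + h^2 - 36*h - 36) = (h^2 - 6*h + 8)/(h^2 - 36)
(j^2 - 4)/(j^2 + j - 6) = (j + 2)/(j + 3)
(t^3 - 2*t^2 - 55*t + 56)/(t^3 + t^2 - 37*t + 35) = (t - 8)/(t - 5)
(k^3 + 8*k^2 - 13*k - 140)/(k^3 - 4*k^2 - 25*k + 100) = (k + 7)/(k - 5)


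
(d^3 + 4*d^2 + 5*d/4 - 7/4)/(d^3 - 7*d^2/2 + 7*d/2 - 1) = (2*d^2 + 9*d + 7)/(2*(d^2 - 3*d + 2))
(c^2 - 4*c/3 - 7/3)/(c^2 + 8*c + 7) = (c - 7/3)/(c + 7)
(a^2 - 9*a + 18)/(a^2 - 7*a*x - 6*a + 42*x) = (3 - a)/(-a + 7*x)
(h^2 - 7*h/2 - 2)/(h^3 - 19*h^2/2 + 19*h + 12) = 1/(h - 6)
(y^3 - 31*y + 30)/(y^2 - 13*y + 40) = (y^2 + 5*y - 6)/(y - 8)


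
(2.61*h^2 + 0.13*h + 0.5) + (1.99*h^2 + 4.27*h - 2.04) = 4.6*h^2 + 4.4*h - 1.54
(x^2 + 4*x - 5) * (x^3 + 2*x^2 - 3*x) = x^5 + 6*x^4 - 22*x^2 + 15*x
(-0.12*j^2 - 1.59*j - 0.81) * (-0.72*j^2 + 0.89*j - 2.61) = 0.0864*j^4 + 1.038*j^3 - 0.5187*j^2 + 3.429*j + 2.1141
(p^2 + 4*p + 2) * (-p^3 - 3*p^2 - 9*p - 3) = -p^5 - 7*p^4 - 23*p^3 - 45*p^2 - 30*p - 6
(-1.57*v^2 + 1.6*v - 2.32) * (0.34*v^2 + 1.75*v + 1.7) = -0.5338*v^4 - 2.2035*v^3 - 0.6578*v^2 - 1.34*v - 3.944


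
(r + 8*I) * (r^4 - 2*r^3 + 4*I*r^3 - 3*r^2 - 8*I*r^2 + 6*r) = r^5 - 2*r^4 + 12*I*r^4 - 35*r^3 - 24*I*r^3 + 70*r^2 - 24*I*r^2 + 48*I*r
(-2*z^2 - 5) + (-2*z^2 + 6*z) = -4*z^2 + 6*z - 5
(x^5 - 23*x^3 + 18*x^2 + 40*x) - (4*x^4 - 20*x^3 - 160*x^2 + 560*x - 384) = x^5 - 4*x^4 - 3*x^3 + 178*x^2 - 520*x + 384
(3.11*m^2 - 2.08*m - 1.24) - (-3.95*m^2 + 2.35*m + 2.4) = 7.06*m^2 - 4.43*m - 3.64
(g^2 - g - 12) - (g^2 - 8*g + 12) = 7*g - 24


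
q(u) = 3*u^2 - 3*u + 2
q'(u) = 6*u - 3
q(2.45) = 12.66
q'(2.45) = 11.70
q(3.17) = 22.64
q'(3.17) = 16.02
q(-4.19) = 67.24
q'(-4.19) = -28.14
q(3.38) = 26.13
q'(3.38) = 17.28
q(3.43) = 27.00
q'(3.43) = 17.58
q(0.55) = 1.26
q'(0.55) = 0.30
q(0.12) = 1.68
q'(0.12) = -2.28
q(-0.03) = 2.09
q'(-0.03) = -3.18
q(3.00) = 20.00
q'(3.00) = 15.00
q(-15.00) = 722.00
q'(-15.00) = -93.00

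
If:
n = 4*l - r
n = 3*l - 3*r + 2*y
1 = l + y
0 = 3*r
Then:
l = 2/3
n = 8/3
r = 0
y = 1/3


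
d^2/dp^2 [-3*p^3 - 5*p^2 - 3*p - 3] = -18*p - 10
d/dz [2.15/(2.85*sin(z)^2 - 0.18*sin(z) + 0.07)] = (0.387 - 12.255*sin(z))*cos(z)/(2.85*sin(z)^2 - 0.18*sin(z) + 0.07)^2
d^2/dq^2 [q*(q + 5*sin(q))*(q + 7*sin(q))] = -12*q^2*sin(q) + 48*q*cos(q) + 70*q*cos(2*q) + 6*q + 24*sin(q) + 70*sin(2*q)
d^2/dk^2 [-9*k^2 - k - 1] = -18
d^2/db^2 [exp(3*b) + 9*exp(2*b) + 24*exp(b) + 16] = (9*exp(2*b) + 36*exp(b) + 24)*exp(b)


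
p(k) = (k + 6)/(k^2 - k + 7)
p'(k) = (1 - 2*k)*(k + 6)/(k^2 - k + 7)^2 + 1/(k^2 - k + 7)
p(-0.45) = 0.73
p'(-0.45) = 0.31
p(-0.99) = 0.56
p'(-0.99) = 0.30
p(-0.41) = 0.74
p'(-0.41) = 0.31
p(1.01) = 1.00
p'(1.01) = -0.00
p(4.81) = 0.43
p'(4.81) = -0.11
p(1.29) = 0.99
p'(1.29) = -0.08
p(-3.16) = 0.14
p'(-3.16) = 0.10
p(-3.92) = 0.08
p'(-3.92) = 0.06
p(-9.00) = -0.03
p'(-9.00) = 0.00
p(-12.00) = -0.04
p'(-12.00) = 0.00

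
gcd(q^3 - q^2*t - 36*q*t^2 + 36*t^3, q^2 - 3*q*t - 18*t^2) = q - 6*t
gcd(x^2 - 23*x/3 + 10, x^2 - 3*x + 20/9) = x - 5/3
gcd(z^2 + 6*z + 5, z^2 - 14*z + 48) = 1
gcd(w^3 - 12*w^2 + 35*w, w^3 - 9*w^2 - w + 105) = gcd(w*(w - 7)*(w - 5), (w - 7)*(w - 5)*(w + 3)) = w^2 - 12*w + 35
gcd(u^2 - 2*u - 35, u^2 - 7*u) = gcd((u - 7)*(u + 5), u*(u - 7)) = u - 7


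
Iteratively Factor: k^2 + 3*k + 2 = (k + 2)*(k + 1)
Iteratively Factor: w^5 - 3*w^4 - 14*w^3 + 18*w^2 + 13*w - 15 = (w - 1)*(w^4 - 2*w^3 - 16*w^2 + 2*w + 15) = (w - 5)*(w - 1)*(w^3 + 3*w^2 - w - 3) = (w - 5)*(w - 1)*(w + 3)*(w^2 - 1) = (w - 5)*(w - 1)^2*(w + 3)*(w + 1)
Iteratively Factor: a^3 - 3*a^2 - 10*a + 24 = (a + 3)*(a^2 - 6*a + 8) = (a - 2)*(a + 3)*(a - 4)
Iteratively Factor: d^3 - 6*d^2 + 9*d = (d - 3)*(d^2 - 3*d) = (d - 3)^2*(d)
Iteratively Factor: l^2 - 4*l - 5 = (l - 5)*(l + 1)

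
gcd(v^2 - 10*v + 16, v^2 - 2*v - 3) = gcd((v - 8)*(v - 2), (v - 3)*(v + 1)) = 1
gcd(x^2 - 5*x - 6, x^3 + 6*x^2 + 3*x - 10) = 1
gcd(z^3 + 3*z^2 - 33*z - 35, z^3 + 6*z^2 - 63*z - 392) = z + 7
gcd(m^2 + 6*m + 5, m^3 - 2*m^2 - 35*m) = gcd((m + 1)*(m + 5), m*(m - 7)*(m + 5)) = m + 5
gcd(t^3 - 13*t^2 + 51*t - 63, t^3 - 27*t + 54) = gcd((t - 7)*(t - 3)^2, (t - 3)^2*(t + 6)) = t^2 - 6*t + 9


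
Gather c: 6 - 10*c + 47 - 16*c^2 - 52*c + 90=-16*c^2 - 62*c + 143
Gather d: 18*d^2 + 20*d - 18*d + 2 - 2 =18*d^2 + 2*d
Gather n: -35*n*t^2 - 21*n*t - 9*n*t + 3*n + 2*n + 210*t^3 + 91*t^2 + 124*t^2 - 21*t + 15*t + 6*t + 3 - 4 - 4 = n*(-35*t^2 - 30*t + 5) + 210*t^3 + 215*t^2 - 5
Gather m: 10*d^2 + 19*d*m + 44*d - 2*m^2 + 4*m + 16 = 10*d^2 + 44*d - 2*m^2 + m*(19*d + 4) + 16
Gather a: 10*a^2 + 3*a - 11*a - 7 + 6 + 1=10*a^2 - 8*a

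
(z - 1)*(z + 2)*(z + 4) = z^3 + 5*z^2 + 2*z - 8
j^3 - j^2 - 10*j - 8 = (j - 4)*(j + 1)*(j + 2)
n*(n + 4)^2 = n^3 + 8*n^2 + 16*n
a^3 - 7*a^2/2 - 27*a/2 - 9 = (a - 6)*(a + 1)*(a + 3/2)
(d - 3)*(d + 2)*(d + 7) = d^3 + 6*d^2 - 13*d - 42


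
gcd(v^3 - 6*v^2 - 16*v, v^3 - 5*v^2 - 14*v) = v^2 + 2*v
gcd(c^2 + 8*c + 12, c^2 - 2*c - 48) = c + 6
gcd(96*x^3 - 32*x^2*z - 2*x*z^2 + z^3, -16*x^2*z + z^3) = 4*x - z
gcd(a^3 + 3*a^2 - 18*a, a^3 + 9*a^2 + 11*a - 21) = 1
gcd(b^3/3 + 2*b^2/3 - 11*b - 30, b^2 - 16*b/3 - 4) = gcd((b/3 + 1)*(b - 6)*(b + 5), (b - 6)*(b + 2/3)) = b - 6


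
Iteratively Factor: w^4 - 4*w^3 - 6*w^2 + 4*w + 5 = (w + 1)*(w^3 - 5*w^2 - w + 5) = (w + 1)^2*(w^2 - 6*w + 5) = (w - 1)*(w + 1)^2*(w - 5)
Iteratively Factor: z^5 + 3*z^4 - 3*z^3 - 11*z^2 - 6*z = (z)*(z^4 + 3*z^3 - 3*z^2 - 11*z - 6) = z*(z + 1)*(z^3 + 2*z^2 - 5*z - 6) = z*(z + 1)*(z + 3)*(z^2 - z - 2) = z*(z - 2)*(z + 1)*(z + 3)*(z + 1)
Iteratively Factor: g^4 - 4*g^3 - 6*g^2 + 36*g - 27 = (g - 3)*(g^3 - g^2 - 9*g + 9) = (g - 3)*(g + 3)*(g^2 - 4*g + 3) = (g - 3)^2*(g + 3)*(g - 1)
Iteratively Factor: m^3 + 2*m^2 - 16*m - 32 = (m - 4)*(m^2 + 6*m + 8) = (m - 4)*(m + 4)*(m + 2)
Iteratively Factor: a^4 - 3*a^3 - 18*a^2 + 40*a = (a)*(a^3 - 3*a^2 - 18*a + 40) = a*(a + 4)*(a^2 - 7*a + 10) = a*(a - 5)*(a + 4)*(a - 2)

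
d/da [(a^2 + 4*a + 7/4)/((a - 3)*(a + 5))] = (-4*a^2 - 67*a - 127)/(2*(a^4 + 4*a^3 - 26*a^2 - 60*a + 225))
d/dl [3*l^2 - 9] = 6*l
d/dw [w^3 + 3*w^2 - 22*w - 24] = 3*w^2 + 6*w - 22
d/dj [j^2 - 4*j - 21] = 2*j - 4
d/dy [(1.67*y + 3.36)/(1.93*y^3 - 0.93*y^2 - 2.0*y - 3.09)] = (-6.4462*y^3 - 17.9013*y^2 + 6.2496*y + 1.5597)/(3.7249*y^6 - 3.5898*y^5 - 6.8551*y^4 - 8.2074*y^3 + 9.7474*y^2 + 12.36*y + 9.5481)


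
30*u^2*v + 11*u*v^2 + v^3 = v*(5*u + v)*(6*u + v)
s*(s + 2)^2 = s^3 + 4*s^2 + 4*s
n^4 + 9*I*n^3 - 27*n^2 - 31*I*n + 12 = (n + I)^2*(n + 3*I)*(n + 4*I)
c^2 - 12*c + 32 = (c - 8)*(c - 4)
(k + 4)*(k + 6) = k^2 + 10*k + 24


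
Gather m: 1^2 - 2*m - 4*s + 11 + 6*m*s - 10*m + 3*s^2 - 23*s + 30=m*(6*s - 12) + 3*s^2 - 27*s + 42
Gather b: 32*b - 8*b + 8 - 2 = 24*b + 6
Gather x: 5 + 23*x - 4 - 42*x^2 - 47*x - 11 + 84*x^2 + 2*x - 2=42*x^2 - 22*x - 12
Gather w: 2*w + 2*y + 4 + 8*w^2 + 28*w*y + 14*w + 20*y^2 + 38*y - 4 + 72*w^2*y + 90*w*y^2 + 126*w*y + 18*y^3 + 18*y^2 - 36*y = w^2*(72*y + 8) + w*(90*y^2 + 154*y + 16) + 18*y^3 + 38*y^2 + 4*y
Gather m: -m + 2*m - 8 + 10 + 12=m + 14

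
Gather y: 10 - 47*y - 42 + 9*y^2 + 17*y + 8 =9*y^2 - 30*y - 24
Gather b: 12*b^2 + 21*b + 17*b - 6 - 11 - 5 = 12*b^2 + 38*b - 22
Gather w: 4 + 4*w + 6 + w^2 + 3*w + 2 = w^2 + 7*w + 12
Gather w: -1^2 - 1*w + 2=1 - w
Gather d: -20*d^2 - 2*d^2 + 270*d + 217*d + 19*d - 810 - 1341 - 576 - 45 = -22*d^2 + 506*d - 2772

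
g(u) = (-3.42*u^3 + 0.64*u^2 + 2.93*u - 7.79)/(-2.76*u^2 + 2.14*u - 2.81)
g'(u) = (5.52*u - 2.14)*(-3.42*u^3 + 0.64*u^2 + 2.93*u - 7.79)/(-2.76*u^2 + 2.14*u - 2.81)^2 + (-10.26*u^2 + 1.28*u + 2.93)/(-2.76*u^2 + 2.14*u - 2.81)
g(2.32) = 3.17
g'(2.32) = 1.22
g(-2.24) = -1.27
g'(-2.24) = 1.54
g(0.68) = 2.50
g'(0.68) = -1.17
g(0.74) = 2.43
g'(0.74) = -1.09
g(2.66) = 3.59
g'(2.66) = 1.27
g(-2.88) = -2.22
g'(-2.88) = 1.44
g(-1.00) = 0.86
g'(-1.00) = 1.97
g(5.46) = 7.21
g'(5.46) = 1.28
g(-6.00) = -6.40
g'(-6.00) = 1.29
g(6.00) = 7.90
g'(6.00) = 1.28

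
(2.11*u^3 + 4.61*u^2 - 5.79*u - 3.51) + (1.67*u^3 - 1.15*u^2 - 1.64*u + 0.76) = 3.78*u^3 + 3.46*u^2 - 7.43*u - 2.75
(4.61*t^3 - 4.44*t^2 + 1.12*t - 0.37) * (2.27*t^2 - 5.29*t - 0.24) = 10.4647*t^5 - 34.4657*t^4 + 24.9236*t^3 - 5.6991*t^2 + 1.6885*t + 0.0888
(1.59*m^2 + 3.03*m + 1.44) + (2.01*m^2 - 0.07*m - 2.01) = 3.6*m^2 + 2.96*m - 0.57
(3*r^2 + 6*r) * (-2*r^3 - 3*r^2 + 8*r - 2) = -6*r^5 - 21*r^4 + 6*r^3 + 42*r^2 - 12*r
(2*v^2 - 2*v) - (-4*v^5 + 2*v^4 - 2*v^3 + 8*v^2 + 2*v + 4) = 4*v^5 - 2*v^4 + 2*v^3 - 6*v^2 - 4*v - 4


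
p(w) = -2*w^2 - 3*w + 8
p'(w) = -4*w - 3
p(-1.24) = 8.64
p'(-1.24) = 1.96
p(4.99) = -56.77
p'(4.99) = -22.96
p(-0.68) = 9.12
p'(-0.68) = -0.28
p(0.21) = 7.28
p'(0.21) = -3.84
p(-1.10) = 8.88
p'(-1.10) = 1.40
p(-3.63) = -7.46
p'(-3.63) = 11.52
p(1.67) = -2.59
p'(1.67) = -9.68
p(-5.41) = -34.31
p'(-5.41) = 18.64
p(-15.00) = -397.00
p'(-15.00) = 57.00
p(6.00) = -82.00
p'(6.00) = -27.00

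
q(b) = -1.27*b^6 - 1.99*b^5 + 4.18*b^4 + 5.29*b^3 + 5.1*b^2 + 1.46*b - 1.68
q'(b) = -7.62*b^5 - 9.95*b^4 + 16.72*b^3 + 15.87*b^2 + 10.2*b + 1.46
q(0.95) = 9.78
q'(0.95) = 25.81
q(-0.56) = -1.35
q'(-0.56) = -2.77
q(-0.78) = -0.39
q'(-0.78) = -6.26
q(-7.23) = -132407.91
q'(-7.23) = 117788.42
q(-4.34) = -4284.09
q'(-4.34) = 7092.10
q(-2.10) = 22.40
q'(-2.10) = 12.88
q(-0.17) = -1.80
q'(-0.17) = 0.10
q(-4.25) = -3682.88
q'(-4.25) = 6280.75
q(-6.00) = -39331.08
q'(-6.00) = 43257.98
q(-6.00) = -39331.08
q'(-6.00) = 43257.98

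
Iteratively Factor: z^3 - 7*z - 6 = (z + 1)*(z^2 - z - 6) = (z + 1)*(z + 2)*(z - 3)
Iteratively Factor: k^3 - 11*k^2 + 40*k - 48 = (k - 4)*(k^2 - 7*k + 12) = (k - 4)^2*(k - 3)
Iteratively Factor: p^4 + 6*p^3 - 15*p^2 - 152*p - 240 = (p + 3)*(p^3 + 3*p^2 - 24*p - 80) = (p + 3)*(p + 4)*(p^2 - p - 20) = (p - 5)*(p + 3)*(p + 4)*(p + 4)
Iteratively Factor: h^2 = (h)*(h)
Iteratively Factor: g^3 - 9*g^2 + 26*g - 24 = (g - 3)*(g^2 - 6*g + 8) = (g - 3)*(g - 2)*(g - 4)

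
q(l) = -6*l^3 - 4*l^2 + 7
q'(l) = -18*l^2 - 8*l = 2*l*(-9*l - 4)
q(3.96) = -428.32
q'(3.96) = -313.95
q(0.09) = 6.96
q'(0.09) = -0.87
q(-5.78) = 1031.97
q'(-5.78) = -555.11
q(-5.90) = 1100.03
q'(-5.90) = -579.38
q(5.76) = -1272.33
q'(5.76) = -643.28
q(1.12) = -6.45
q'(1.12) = -31.54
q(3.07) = -204.31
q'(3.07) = -194.21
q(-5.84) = 1065.64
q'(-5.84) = -567.18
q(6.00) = -1433.00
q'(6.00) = -696.00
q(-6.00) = 1159.00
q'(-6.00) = -600.00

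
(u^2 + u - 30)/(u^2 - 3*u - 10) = (u + 6)/(u + 2)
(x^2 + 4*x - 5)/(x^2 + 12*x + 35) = (x - 1)/(x + 7)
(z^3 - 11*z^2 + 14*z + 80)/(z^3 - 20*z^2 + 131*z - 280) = (z + 2)/(z - 7)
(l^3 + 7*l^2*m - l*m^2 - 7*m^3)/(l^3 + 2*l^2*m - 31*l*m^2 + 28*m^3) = (l + m)/(l - 4*m)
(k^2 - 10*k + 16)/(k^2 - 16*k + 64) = (k - 2)/(k - 8)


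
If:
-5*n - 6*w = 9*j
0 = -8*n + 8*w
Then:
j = -11*w/9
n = w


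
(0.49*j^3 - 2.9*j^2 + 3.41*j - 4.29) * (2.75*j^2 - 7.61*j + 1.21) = 1.3475*j^5 - 11.7039*j^4 + 32.0394*j^3 - 41.2566*j^2 + 36.773*j - 5.1909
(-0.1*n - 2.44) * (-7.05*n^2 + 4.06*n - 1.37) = 0.705*n^3 + 16.796*n^2 - 9.7694*n + 3.3428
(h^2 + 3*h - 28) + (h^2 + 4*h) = 2*h^2 + 7*h - 28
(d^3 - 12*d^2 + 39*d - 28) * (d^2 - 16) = d^5 - 12*d^4 + 23*d^3 + 164*d^2 - 624*d + 448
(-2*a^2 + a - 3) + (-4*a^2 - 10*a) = -6*a^2 - 9*a - 3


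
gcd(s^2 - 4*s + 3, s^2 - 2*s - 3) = s - 3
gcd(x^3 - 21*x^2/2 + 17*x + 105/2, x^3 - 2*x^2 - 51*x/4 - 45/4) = x^2 - 7*x/2 - 15/2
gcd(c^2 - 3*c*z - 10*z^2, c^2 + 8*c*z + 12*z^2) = c + 2*z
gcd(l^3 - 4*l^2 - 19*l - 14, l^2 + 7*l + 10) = l + 2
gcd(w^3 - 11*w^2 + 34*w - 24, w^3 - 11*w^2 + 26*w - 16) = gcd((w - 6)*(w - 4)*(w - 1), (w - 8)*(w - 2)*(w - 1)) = w - 1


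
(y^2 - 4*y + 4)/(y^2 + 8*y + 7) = (y^2 - 4*y + 4)/(y^2 + 8*y + 7)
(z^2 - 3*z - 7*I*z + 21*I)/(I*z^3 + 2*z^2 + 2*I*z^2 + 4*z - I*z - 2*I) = (-I*z^2 + z*(-7 + 3*I) + 21)/(z^3 + 2*z^2*(1 - I) - z*(1 + 4*I) - 2)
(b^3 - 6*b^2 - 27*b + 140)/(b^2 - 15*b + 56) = (b^2 + b - 20)/(b - 8)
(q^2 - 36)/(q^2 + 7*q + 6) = (q - 6)/(q + 1)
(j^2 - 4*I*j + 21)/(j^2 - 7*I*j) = (j + 3*I)/j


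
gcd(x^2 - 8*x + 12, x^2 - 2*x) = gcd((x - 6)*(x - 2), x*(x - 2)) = x - 2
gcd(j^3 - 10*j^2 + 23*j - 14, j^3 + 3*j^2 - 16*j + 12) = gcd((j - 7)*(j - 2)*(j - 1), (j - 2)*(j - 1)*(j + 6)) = j^2 - 3*j + 2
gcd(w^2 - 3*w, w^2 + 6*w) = w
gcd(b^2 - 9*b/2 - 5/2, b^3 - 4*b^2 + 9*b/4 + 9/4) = b + 1/2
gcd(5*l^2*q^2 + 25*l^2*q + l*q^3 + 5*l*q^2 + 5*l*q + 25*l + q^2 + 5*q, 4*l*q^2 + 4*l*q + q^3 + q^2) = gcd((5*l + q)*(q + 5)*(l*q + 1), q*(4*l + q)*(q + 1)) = 1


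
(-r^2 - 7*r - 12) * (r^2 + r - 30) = -r^4 - 8*r^3 + 11*r^2 + 198*r + 360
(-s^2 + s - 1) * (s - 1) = -s^3 + 2*s^2 - 2*s + 1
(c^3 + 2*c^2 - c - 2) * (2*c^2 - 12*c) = 2*c^5 - 8*c^4 - 26*c^3 + 8*c^2 + 24*c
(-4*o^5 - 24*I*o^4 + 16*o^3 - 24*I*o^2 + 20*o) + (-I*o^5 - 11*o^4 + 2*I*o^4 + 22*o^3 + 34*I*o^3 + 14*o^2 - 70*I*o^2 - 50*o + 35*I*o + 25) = -4*o^5 - I*o^5 - 11*o^4 - 22*I*o^4 + 38*o^3 + 34*I*o^3 + 14*o^2 - 94*I*o^2 - 30*o + 35*I*o + 25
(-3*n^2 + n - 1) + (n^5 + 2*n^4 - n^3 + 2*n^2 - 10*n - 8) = n^5 + 2*n^4 - n^3 - n^2 - 9*n - 9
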